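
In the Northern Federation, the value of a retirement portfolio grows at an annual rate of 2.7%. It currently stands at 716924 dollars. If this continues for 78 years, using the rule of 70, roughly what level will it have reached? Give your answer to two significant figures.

≈ 5800000 dollars

It doubles every 70/2.7 ≈ 25.93 years, so 78 years is 3.01 doublings.
2^3.01 ≈ 8.06; 716924 × 8.06 ≈ 5800000 dollars.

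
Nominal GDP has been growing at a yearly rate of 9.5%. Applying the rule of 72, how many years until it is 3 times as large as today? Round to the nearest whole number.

Doubling time ≈ 72/9.5 = 7.58 years.
3× is log₂ 3 ≈ 1.58 doublings, so ≈ 1.58 × 7.58 = 12 years.

roughly 12 years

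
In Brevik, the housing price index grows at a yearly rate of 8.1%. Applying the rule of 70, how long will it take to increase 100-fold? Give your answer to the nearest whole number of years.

around 57 years

At 8.1% it doubles every 70/8.1 ≈ 8.64 years.
Reaching 100× takes log₂(100) ≈ 6.64 doublings.
6.64 × 8.64 ≈ 57 years.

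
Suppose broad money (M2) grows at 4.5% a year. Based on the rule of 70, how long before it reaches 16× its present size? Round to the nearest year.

approximately 62 years

Doubling time ≈ 70/4.5 = 15.56 years.
16 = 2^4, so 4 doublings → 62 years.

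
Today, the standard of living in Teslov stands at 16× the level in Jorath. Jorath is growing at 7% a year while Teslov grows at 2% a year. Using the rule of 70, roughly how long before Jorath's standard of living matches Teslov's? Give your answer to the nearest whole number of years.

The growth-rate gap is 7% − 2% = 5 percentage points.
So the ratio between them halves every 70/5 ≈ 14.00 years.
A 16× gap closes after 4 halvings: 4 × 14.00 ≈ 56 years.

about 56 years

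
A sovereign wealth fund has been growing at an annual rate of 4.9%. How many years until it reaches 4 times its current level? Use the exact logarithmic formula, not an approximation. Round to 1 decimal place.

t = ln(4) / ln(1 + 0.049) = 1.3863 / 0.047837 ≈ 28.98.

29.0 years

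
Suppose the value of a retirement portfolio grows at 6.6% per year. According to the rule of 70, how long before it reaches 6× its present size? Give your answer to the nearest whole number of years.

around 27 years

At 6.6% it doubles every 70/6.6 ≈ 10.61 years.
6× is log₂ 6 ≈ 2.58 doublings, so ≈ 2.58 × 10.61 = 27 years.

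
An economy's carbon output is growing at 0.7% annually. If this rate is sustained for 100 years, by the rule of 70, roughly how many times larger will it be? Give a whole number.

≈ 2 times

Doubling time ≈ 70/0.7 = 100.00 years.
100/100.00 ≈ 1 doubling, so about 2^1 = 2×.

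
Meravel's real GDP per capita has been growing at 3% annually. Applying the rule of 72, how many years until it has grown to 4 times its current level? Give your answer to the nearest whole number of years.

One doubling takes 72/3 = 24.00 years.
4 = 2^2, so 2 doublings → 48 years.

48 years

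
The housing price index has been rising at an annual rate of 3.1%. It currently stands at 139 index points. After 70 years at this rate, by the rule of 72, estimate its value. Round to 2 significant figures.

1100 index points

Doubling time ≈ 72/3.1 = 23.23 years.
70 years is 70/23.23 ≈ 3.01 doublings, a factor of 2^3.01 ≈ 8.06.
139 × 8.06 ≈ 1100 index points.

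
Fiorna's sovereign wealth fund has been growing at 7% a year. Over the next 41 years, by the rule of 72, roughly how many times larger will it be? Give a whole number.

roughly 16 times

Doubling time ≈ 72/7 = 10.29 years.
41/10.29 ≈ 4 doublings, so about 2^4 = 16×.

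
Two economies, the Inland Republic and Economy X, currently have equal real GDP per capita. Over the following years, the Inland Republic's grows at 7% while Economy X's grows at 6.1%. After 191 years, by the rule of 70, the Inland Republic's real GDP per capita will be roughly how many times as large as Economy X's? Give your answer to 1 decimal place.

5.5 times

Rate gap = 7% − 6.1% = 0.9 points.
The ratio doubles every 70/0.9 ≈ 77.78 years.
191/77.78 ≈ 2.46 doublings → ratio ≈ 2^2.46 ≈ 5.5.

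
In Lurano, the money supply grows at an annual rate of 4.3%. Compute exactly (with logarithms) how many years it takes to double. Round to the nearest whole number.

16 years

t = ln(2) / ln(1 + 0.043) = 0.6931 / 0.042101 ≈ 16.46.
≈ 16 years.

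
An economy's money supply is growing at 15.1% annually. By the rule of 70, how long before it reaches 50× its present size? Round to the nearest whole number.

about 26 years

At 15.1% it doubles every 70/15.1 ≈ 4.64 years.
50× is log₂ 50 ≈ 5.64 doublings, so ≈ 5.64 × 4.64 = 26 years.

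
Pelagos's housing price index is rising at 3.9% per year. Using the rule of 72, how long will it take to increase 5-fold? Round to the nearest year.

approximately 43 years

Doubling time ≈ 72/3.9 = 18.46 years.
Reaching 5× takes log₂(5) ≈ 2.32 doublings.
2.32 × 18.46 ≈ 43 years.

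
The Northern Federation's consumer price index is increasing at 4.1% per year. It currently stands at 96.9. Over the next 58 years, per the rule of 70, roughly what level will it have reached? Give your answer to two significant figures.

1000

Doubling time ≈ 70/4.1 = 17.07 years.
58 years is 58/17.07 ≈ 3.40 doublings, a factor of 2^3.40 ≈ 10.56.
96.9 × 10.56 ≈ 1000.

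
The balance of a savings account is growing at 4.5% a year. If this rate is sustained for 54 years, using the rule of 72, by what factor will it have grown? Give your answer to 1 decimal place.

Doubles every ≈ 16.00 years (72/4.5).
54 years is 3.38 doublings; 2^3.38 ≈ 10.4×.

about 10.4 times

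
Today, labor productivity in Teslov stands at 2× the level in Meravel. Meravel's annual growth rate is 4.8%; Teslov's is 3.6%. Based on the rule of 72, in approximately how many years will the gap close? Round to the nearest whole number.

approximately 60 years

What matters is the difference: 1.2 pp.
Rule of 72 on the gap: the ratio halves every 72/1.2 ≈ 60.00 years.
A 2× gap closes after 1 halving: 1 × 60.00 ≈ 60 years.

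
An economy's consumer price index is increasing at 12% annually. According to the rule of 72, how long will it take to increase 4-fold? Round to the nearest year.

approximately 12 years

At 12% it doubles every 72/12 ≈ 6.00 years.
4× is 2 doublings, so 2 × 6.00 ≈ 12 years.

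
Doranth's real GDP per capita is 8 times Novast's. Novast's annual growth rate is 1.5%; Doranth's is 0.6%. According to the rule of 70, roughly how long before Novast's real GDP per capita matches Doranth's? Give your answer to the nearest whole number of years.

approximately 233 years

The growth-rate gap is 1.5% − 0.6% = 0.9 percentage points.
So the ratio between them halves every 70/0.9 ≈ 77.78 years.
An 8 times gap closes after 3 halvings: 3 × 77.78 ≈ 233 years.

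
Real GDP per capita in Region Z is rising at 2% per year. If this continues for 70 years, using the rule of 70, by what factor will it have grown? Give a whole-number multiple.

approximately 4 times

70/2 ≈ 35.00 years per doubling.
70 years fits 2 doublings: 2^2 = 4.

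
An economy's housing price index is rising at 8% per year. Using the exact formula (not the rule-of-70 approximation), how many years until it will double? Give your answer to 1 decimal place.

9.0 years

t = ln(2) / ln(1 + 0.08) = 0.6931 / 0.076961 ≈ 9.01.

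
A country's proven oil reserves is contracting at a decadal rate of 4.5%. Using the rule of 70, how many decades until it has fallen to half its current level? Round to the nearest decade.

Halving time ≈ 70 / 4.5 = 15.56 → 16 decades.

approximately 16 decades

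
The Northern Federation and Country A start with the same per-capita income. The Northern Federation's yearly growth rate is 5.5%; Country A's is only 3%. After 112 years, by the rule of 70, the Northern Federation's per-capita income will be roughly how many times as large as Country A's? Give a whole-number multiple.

Rate gap = 5.5% − 3% = 2.5 points.
The ratio doubles every 70/2.5 ≈ 28.00 years.
112/28.00 ≈ 4.00 doublings → ratio ≈ 2^4.00 ≈ 16.

roughly 16 times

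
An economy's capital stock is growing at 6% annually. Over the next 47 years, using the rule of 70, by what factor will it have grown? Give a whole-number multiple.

≈ 16 times

Doubling time ≈ 70/6 = 11.67 years.
47/11.67 ≈ 4 doublings, so about 2^4 = 16×.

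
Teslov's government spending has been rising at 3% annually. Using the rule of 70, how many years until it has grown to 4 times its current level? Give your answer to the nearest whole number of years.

47 years

Doubling time ≈ 70/3 = 23.33 years.
Getting to 4× needs 2 doublings: 2 × 23.33 ≈ 47 years.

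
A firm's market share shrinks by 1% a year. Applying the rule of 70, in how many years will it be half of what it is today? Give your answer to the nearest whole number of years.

The rule works in reverse for decay: 70/1 ≈ 70.00 years to halve.

roughly 70 years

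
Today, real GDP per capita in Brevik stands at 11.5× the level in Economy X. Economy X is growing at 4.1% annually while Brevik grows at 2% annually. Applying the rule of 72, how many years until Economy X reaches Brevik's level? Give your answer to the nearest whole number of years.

approximately 121 years

What matters is the difference: 2.1 pp.
Rule of 72 on the gap: the ratio halves every 72/2.1 ≈ 34.29 years.
An 11.5× gap takes log₂(11.5) ≈ 3.52 halvings to close: 3.52 × 34.29 ≈ 121 years.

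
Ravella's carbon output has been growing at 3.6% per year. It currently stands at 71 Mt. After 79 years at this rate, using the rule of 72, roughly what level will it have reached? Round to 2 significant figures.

about 1100 Mt

It doubles every 72/3.6 ≈ 20.00 years, so 79 years is 3.95 doublings.
2^3.95 ≈ 15.45; 71 × 15.45 ≈ 1100 Mt.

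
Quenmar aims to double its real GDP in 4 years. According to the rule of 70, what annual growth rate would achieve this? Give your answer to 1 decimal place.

70 / 4 ≈ 17.50, so about 17.5% annually.

about 17.5%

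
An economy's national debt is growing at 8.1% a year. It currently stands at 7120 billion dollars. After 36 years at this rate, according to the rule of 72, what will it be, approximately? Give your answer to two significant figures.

Doubling time ≈ 72/8.1 = 8.89 years.
36 years is 36/8.89 ≈ 4.05 doublings, a factor of 2^4.05 ≈ 16.56.
7120 × 16.56 ≈ 120000 billion dollars.

about 120000 billion dollars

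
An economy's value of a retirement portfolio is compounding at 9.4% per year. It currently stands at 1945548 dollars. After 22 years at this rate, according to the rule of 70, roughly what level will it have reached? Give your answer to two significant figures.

It doubles every 70/9.4 ≈ 7.45 years, so 22 years is 2.95 doublings.
2^2.95 ≈ 7.73; 1945548 × 7.73 ≈ 15000000 dollars.

around 15000000 dollars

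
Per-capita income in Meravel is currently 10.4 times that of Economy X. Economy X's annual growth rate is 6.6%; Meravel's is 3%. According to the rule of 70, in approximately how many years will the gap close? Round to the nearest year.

66 years

Economy X gains on Meravel at 6.6% − 3% = 3.6 points a year.
At that relative rate the gap halves every 70/3.6 ≈ 19.44 years.
A 10.4 times gap takes log₂(10.4) ≈ 3.38 halvings to close: 3.38 × 19.44 ≈ 66 years.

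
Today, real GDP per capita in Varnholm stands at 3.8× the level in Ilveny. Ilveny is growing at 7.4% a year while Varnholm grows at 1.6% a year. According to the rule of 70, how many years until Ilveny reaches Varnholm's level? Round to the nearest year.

about 23 years

What matters is the difference: 5.8 pp.
Rule of 70 on the gap: the ratio halves every 70/5.8 ≈ 12.07 years.
A 3.8× gap takes log₂(3.8) ≈ 1.93 halvings to close: 1.93 × 12.07 ≈ 23 years.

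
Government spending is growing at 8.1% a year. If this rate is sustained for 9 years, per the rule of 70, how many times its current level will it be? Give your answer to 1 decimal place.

≈ 2.1 times

Doubles every ≈ 8.64 years (70/8.1).
9 years is 1.04 doublings; 2^1.04 ≈ 2.1×.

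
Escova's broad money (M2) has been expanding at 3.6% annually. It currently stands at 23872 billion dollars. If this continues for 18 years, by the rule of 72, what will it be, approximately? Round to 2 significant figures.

It doubles every 72/3.6 ≈ 20.00 years, so 18 years is 0.90 doublings.
2^0.90 ≈ 1.87; 23872 × 1.87 ≈ 45000 billion dollars.

roughly 45000 billion dollars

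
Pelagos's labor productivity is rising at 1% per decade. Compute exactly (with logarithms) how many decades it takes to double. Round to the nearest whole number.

70 decades

t = ln(2) / ln(1 + 0.01) = 0.6931 / 0.009950 ≈ 69.66.
≈ 70 decades.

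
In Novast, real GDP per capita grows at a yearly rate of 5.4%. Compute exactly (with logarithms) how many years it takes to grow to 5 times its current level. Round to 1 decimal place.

30.6 years

t = ln(5) / ln(1 + 0.054) = 1.6094 / 0.052592 ≈ 30.60.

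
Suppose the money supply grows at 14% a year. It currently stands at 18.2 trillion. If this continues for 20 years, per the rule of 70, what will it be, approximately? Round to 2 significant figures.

Doubling time ≈ 70/14 = 5.00 years.
20 years is 20/5.00 ≈ 4.00 doublings, a factor of 2^4.00 ≈ 16.00.
18.2 × 16.00 ≈ 290 trillion.

around 290 trillion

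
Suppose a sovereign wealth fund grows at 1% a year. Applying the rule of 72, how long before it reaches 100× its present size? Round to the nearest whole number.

478 years

Doubling time ≈ 72/1 = 72.00 years.
Reaching 100× takes log₂(100) ≈ 6.64 doublings.
6.64 × 72.00 ≈ 478 years.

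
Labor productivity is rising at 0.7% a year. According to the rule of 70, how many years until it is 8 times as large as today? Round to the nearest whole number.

Doubling time ≈ 70/0.7 = 100.00 years.
8 = 2^3, so 3 doublings → 300 years.

approximately 300 years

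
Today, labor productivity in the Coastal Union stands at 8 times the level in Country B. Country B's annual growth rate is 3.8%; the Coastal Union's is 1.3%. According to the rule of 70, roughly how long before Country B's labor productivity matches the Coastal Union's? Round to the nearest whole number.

The growth-rate gap is 3.8% − 1.3% = 2.5 percentage points.
So the ratio between them halves every 70/2.5 ≈ 28.00 years.
An 8 times gap closes after 3 halvings: 3 × 28.00 ≈ 84 years.

around 84 years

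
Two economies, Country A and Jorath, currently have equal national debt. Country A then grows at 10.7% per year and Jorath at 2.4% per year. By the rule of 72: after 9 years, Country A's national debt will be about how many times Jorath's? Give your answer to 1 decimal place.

Country A pulls ahead at 8.3 pp per year, so the ratio doubles every 72/8.3 ≈ 8.67 years.
In 9 years that's 1.04 doublings: 2^1.04 ≈ 2.1.

around 2.1 times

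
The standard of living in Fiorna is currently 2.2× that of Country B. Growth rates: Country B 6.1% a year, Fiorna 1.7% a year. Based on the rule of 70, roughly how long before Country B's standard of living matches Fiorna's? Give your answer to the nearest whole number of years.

Country B gains on Fiorna at 6.1% − 1.7% = 4.4 points a year.
At that relative rate the gap halves every 70/4.4 ≈ 15.91 years.
A 2.2× gap takes log₂(2.2) ≈ 1.14 halvings to close: 1.14 × 15.91 ≈ 18 years.

about 18 years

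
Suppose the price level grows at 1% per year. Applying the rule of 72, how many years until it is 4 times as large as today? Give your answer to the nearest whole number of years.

about 144 years

One doubling takes 72/1 = 72.00 years.
Getting to 4× needs 2 doublings: 2 × 72.00 ≈ 144 years.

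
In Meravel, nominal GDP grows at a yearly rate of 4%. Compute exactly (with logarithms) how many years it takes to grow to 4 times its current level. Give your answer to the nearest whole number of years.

t = ln(4) / ln(1 + 0.04) = 1.3863 / 0.039221 ≈ 35.35.
≈ 35 years.

35 years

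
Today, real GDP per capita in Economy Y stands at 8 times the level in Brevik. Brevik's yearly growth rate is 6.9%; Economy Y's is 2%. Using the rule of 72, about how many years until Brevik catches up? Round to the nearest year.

≈ 44 years

The growth-rate gap is 6.9% − 2% = 4.9 percentage points.
So the ratio between them halves every 72/4.9 ≈ 14.69 years.
An 8 times gap closes after 3 halvings: 3 × 14.69 ≈ 44 years.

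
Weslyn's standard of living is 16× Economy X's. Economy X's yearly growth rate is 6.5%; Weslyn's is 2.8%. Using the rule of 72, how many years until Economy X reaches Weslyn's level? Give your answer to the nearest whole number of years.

about 78 years

What matters is the difference: 3.7 pp.
Rule of 72 on the gap: the ratio halves every 72/3.7 ≈ 19.46 years.
A 16× gap closes after 4 halvings: 4 × 19.46 ≈ 78 years.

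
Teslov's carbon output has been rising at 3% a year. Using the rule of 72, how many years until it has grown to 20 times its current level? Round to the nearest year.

roughly 104 years

One doubling takes 72/3 = 24.00 years.
20× is log₂ 20 ≈ 4.32 doublings, so ≈ 4.32 × 24.00 = 104 years.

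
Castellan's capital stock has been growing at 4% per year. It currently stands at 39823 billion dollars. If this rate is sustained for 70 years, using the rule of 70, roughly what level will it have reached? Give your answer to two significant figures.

It doubles every 70/4 ≈ 17.50 years, so 70 years is 4.00 doublings.
2^4.00 ≈ 16.00; 39823 × 16.00 ≈ 640000 billion dollars.

roughly 640000 billion dollars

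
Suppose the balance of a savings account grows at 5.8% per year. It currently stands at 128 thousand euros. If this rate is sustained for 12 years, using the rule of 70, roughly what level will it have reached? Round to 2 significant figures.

250 thousand euros

Doubling time ≈ 70/5.8 = 12.07 years.
12 years is 12/12.07 ≈ 0.99 doublings, a factor of 2^0.99 ≈ 1.99.
128 × 1.99 ≈ 250 thousand euros.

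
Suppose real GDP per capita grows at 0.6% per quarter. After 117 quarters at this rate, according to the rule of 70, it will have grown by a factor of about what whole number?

approximately 2 times

At 0.6% one doubling takes ≈ 116.67 quarters; 117 quarters is 1 of them, so ×2.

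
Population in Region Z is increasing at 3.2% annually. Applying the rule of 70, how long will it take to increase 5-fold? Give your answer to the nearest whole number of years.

approximately 51 years

One doubling takes 70/3.2 = 21.88 years.
5× is log₂ 5 ≈ 2.32 doublings, so ≈ 2.32 × 21.88 = 51 years.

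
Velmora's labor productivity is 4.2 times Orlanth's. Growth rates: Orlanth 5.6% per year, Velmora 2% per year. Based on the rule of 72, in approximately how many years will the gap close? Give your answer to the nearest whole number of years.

What matters is the difference: 3.6 pp.
Rule of 72 on the gap: the ratio halves every 72/3.6 ≈ 20.00 years.
A 4.2 times gap takes log₂(4.2) ≈ 2.07 halvings to close: 2.07 × 20.00 ≈ 41 years.

41 years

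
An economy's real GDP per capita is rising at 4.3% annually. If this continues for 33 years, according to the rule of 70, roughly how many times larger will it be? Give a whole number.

70/4.3 ≈ 16.28 years per doubling.
33 years fits 2 doublings: 2^2 = 4.

roughly 4 times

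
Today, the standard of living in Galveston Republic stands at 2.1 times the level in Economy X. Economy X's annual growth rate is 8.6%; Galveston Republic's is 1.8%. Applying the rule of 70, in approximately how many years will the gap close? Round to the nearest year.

The growth-rate gap is 8.6% − 1.8% = 6.8 percentage points.
So the ratio between them halves every 70/6.8 ≈ 10.29 years.
A 2.1 times gap takes log₂(2.1) ≈ 1.07 halvings to close: 1.07 × 10.29 ≈ 11 years.

≈ 11 years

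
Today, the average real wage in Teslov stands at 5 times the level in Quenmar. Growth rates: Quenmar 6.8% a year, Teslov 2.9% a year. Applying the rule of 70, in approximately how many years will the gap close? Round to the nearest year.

42 years

The growth-rate gap is 6.8% − 2.9% = 3.9 percentage points.
So the ratio between them halves every 70/3.9 ≈ 17.95 years.
A 5 times gap takes log₂(5) ≈ 2.32 halvings to close: 2.32 × 17.95 ≈ 42 years.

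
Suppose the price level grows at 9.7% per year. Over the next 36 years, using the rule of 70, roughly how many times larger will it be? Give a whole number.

about 32 times

At 9.7% one doubling takes ≈ 7.22 years; 36 years is 5 of them, so ×32.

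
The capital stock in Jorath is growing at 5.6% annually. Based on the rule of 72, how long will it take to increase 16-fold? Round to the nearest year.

Doubling time ≈ 72/5.6 = 12.86 years.
16× is 4 doublings, so 4 × 12.86 ≈ 51 years.

roughly 51 years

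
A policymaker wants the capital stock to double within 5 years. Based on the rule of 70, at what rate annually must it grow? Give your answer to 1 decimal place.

70 / 5 ≈ 14.00, so about 14.0% annually.

about 14.0% annually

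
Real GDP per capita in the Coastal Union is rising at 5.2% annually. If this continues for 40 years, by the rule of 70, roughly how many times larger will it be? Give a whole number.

70/5.2 ≈ 13.46 years per doubling.
40 years fits 3 doublings: 2^3 = 8.

≈ 8 times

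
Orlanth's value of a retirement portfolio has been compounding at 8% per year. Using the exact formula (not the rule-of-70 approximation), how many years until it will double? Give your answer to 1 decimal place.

t = ln(2) / ln(1 + 0.08) = 0.6931 / 0.076961 ≈ 9.01.

9.0 years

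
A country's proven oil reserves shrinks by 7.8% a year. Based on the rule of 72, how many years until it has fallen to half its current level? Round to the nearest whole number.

The rule works in reverse for decay: 72/7.8 ≈ 9.23 years to halve.

approximately 9 years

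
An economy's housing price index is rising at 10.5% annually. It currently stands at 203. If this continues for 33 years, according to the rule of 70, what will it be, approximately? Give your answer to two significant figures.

It doubles every 70/10.5 ≈ 6.67 years, so 33 years is 4.95 doublings.
2^4.95 ≈ 30.91; 203 × 30.91 ≈ 6300.

6300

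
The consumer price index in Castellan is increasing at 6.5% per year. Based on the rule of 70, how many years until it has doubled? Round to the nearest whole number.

At 6.5%, doubling takes about 70/6.5 = 10.77 years.

approximately 11 years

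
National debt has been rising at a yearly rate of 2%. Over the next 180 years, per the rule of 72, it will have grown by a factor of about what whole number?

Doubling time ≈ 72/2 = 36.00 years.
180/36.00 ≈ 5 doublings, so about 2^5 = 32×.

≈ 32 times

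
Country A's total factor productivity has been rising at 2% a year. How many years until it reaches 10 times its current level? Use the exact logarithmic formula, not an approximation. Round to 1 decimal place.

t = ln(10) / ln(1 + 0.02) = 2.3026 / 0.019803 ≈ 116.28.

116.3 years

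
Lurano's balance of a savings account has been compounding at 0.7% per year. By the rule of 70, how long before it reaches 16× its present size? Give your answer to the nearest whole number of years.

At 0.7% it doubles every 70/0.7 ≈ 100.00 years.
16× is 4 doublings, so 4 × 100.00 ≈ 400 years.

roughly 400 years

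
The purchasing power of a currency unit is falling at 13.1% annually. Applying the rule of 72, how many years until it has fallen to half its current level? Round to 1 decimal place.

≈ 5.5 years

Falling at 13.1%, it halves about every 72/13.1 = 5.50 years.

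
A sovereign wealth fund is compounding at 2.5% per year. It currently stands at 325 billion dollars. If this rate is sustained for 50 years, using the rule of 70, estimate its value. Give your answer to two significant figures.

Doubling time ≈ 70/2.5 = 28.00 years.
50 years is 50/28.00 ≈ 1.79 doublings, a factor of 2^1.79 ≈ 3.46.
325 × 3.46 ≈ 1100 billion dollars.

≈ 1100 billion dollars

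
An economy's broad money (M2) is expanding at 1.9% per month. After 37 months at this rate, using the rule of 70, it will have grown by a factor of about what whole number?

Doubling time ≈ 70/1.9 = 36.84 months.
37/36.84 ≈ 1 doubling, so about 2^1 = 2×.

roughly 2 times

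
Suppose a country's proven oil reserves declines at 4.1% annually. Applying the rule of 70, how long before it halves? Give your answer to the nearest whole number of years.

17 years

Falling at 4.1%, it halves about every 70/4.1 = 17.07 years.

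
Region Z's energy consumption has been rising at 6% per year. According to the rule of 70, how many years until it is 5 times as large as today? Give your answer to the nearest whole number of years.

about 27 years

At 6% it doubles every 70/6 ≈ 11.67 years.
5× is log₂ 5 ≈ 2.32 doublings, so ≈ 2.32 × 11.67 = 27 years.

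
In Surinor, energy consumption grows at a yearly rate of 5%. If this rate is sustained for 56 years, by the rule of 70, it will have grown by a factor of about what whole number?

around 16 times

70/5 ≈ 14.00 years per doubling.
56 years fits 4 doublings: 2^4 = 16.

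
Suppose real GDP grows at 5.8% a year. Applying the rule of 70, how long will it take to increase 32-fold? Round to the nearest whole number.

60 years

At 5.8% it doubles every 70/5.8 ≈ 12.07 years.
32 = 2^5, so 5 doublings → 60 years.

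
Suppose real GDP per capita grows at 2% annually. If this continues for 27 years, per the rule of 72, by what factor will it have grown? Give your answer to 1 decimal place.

1.7 times

Doubles every ≈ 36.00 years (72/2).
27 years is 0.75 doublings; 2^0.75 ≈ 1.7×.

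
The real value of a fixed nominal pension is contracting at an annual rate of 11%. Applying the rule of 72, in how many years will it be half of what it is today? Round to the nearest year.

Halving time ≈ 72 / 11 = 6.55 → 7 years.

7 years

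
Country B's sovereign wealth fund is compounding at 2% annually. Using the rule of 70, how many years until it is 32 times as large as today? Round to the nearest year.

about 175 years

At 2% it doubles every 70/2 ≈ 35.00 years.
32 = 2^5, so 5 doublings → 175 years.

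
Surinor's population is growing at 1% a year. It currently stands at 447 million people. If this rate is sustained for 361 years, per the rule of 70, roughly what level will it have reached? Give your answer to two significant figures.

It doubles every 70/1 ≈ 70.00 years, so 361 years is 5.16 doublings.
2^5.16 ≈ 35.75; 447 × 35.75 ≈ 16000 million people.

approximately 16000 million people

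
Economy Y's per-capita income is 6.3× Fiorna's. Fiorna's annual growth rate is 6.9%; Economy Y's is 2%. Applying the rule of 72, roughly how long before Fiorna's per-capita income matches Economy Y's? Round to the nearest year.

about 39 years

Fiorna gains on Economy Y at 6.9% − 2% = 4.9 points a year.
At that relative rate the gap halves every 72/4.9 ≈ 14.69 years.
A 6.3× gap takes log₂(6.3) ≈ 2.66 halvings to close: 2.66 × 14.69 ≈ 39 years.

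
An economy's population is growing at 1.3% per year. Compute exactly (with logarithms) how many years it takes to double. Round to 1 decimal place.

53.7 years

t = ln(2) / ln(1 + 0.013) = 0.6931 / 0.012916 ≈ 53.66.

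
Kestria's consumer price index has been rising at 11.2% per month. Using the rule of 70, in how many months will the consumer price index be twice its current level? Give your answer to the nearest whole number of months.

6 months

Doubling time ≈ 70 / 11.2 = 6.25 months.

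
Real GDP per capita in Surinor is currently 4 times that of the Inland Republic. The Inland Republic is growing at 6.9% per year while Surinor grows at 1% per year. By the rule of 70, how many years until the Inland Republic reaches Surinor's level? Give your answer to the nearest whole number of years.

What matters is the difference: 5.9 pp.
Rule of 70 on the gap: the ratio halves every 70/5.9 ≈ 11.86 years.
A 4 times gap closes after 2 halvings: 2 × 11.86 ≈ 24 years.

approximately 24 years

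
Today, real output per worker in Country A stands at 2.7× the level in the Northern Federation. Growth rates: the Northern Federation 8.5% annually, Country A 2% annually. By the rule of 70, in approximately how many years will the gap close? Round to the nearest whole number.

the Northern Federation gains on Country A at 8.5% − 2% = 6.5 points a year.
At that relative rate the gap halves every 70/6.5 ≈ 10.77 years.
A 2.7× gap takes log₂(2.7) ≈ 1.43 halvings to close: 1.43 × 10.77 ≈ 15 years.

about 15 years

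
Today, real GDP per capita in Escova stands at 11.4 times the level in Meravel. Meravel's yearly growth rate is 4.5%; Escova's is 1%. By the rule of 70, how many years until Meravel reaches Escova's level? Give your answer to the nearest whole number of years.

≈ 70 years

What matters is the difference: 3.5 pp.
Rule of 70 on the gap: the ratio halves every 70/3.5 ≈ 20.00 years.
An 11.4 times gap takes log₂(11.4) ≈ 3.51 halvings to close: 3.51 × 20.00 ≈ 70 years.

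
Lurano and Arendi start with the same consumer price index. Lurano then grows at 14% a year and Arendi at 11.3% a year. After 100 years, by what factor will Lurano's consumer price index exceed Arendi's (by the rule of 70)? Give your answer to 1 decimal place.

Only the 2.7-point difference matters.
70/2.7 ≈ 25.93 years per doubling of the ratio; 100 years gives 3.86 doublings, so ≈ 14.5×.

≈ 14.5 times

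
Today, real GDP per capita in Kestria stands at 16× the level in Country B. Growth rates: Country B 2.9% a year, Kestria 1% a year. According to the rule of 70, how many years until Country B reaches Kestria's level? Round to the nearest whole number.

Country B gains on Kestria at 2.9% − 1% = 1.9 points a year.
At that relative rate the gap halves every 70/1.9 ≈ 36.84 years.
A 16× gap closes after 4 halvings: 4 × 36.84 ≈ 147 years.

around 147 years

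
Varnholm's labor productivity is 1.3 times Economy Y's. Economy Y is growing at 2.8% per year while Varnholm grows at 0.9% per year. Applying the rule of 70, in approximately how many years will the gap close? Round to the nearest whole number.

What matters is the difference: 1.9 pp.
Rule of 70 on the gap: the ratio halves every 70/1.9 ≈ 36.84 years.
A 1.3 times gap takes log₂(1.3) ≈ 0.38 halvings to close: 0.38 × 36.84 ≈ 14 years.

about 14 years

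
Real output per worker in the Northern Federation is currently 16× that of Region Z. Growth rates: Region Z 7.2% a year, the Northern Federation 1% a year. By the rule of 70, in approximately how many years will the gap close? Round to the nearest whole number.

roughly 45 years

The growth-rate gap is 7.2% − 1% = 6.2 percentage points.
So the ratio between them halves every 70/6.2 ≈ 11.29 years.
A 16× gap closes after 4 halvings: 4 × 11.29 ≈ 45 years.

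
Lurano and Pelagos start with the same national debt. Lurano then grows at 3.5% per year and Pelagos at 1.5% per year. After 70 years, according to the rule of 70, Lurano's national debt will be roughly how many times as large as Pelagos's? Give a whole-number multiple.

4 times

Only the 2-point difference matters.
70/2 ≈ 35.00 years per doubling of the ratio; 70 years gives 2.00 doublings, so ≈ 4×.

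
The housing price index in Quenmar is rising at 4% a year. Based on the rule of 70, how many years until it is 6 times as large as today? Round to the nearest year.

At 4% it doubles every 70/4 ≈ 17.50 years.
Reaching 6× takes log₂(6) ≈ 2.58 doublings.
2.58 × 17.50 ≈ 45 years.

roughly 45 years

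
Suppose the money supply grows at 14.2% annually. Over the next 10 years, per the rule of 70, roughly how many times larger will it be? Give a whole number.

approximately 4 times

At 14.2% one doubling takes ≈ 4.93 years; 10 years is 2 of them, so ×4.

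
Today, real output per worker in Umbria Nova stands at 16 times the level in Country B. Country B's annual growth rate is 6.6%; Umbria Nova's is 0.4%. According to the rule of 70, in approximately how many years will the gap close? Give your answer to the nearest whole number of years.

≈ 45 years

What matters is the difference: 6.2 pp.
Rule of 70 on the gap: the ratio halves every 70/6.2 ≈ 11.29 years.
A 16 times gap closes after 4 halvings: 4 × 11.29 ≈ 45 years.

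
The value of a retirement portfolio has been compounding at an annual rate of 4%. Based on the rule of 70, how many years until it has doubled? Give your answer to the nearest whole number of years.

18 years

70/4 ≈ 17.50, so it doubles roughly every 18 years.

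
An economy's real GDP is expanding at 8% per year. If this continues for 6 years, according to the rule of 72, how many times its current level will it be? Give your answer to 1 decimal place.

Doubles every ≈ 9.00 years (72/8).
6 years is 0.67 doublings; 2^0.67 ≈ 1.6×.

around 1.6 times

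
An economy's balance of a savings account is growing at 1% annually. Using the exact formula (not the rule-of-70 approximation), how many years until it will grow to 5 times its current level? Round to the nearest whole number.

t = ln(5) / ln(1 + 0.01) = 1.6094 / 0.009950 ≈ 161.75.
≈ 162 years.

162 years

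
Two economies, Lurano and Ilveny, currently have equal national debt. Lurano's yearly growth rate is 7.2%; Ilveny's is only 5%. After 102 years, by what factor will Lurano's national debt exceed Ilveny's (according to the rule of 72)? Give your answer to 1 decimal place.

Lurano pulls ahead at 2.2 pp per year, so the ratio doubles every 72/2.2 ≈ 32.73 years.
In 102 years that's 3.12 doublings: 2^3.12 ≈ 8.7.

roughly 8.7 times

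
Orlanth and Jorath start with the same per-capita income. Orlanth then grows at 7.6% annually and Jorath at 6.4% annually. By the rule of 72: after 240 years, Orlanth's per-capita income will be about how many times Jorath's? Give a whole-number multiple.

Orlanth pulls ahead at 1.2 pp per year, so the ratio doubles every 72/1.2 ≈ 60.00 years.
In 240 years that's 4.00 doublings: 2^4.00 ≈ 16.

about 16 times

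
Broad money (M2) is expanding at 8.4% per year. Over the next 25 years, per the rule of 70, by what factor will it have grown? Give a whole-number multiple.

≈ 8 times

Doubling time ≈ 70/8.4 = 8.33 years.
25/8.33 ≈ 3 doublings, so about 2^3 = 8×.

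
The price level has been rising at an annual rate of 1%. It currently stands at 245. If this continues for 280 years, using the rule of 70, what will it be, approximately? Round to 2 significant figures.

It doubles every 70/1 ≈ 70.00 years, so 280 years is 4.00 doublings.
2^4.00 ≈ 16.00; 245 × 16.00 ≈ 3900.

around 3900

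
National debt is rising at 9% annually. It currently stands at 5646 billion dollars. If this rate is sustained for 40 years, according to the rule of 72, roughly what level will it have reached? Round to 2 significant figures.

Doubling time ≈ 72/9 = 8.00 years.
40 years is 40/8.00 ≈ 5.00 doublings, a factor of 2^5.00 ≈ 32.00.
5646 × 32.00 ≈ 180000 billion dollars.

180000 billion dollars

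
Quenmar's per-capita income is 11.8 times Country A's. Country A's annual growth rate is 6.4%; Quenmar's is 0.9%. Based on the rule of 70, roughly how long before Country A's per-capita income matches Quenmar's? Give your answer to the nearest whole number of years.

What matters is the difference: 5.5 pp.
Rule of 70 on the gap: the ratio halves every 70/5.5 ≈ 12.73 years.
An 11.8 times gap takes log₂(11.8) ≈ 3.56 halvings to close: 3.56 × 12.73 ≈ 45 years.

roughly 45 years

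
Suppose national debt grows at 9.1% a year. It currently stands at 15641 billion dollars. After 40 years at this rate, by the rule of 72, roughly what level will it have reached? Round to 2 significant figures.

approximately 520000 billion dollars

It doubles every 72/9.1 ≈ 7.91 years, so 40 years is 5.06 doublings.
2^5.06 ≈ 33.36; 15641 × 33.36 ≈ 520000 billion dollars.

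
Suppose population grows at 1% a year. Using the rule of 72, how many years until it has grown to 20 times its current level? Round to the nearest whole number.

One doubling takes 72/1 = 72.00 years.
20× is log₂ 20 ≈ 4.32 doublings, so ≈ 4.32 × 72.00 = 311 years.

approximately 311 years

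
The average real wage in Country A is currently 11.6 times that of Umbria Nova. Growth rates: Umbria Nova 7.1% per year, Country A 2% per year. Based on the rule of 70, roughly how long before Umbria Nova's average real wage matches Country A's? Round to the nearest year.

What matters is the difference: 5.1 pp.
Rule of 70 on the gap: the ratio halves every 70/5.1 ≈ 13.73 years.
An 11.6 times gap takes log₂(11.6) ≈ 3.54 halvings to close: 3.54 × 13.73 ≈ 49 years.

49 years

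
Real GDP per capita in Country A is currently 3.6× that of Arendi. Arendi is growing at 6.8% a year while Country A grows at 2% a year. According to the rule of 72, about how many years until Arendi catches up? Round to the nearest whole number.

roughly 28 years

Arendi gains on Country A at 6.8% − 2% = 4.8 points a year.
At that relative rate the gap halves every 72/4.8 ≈ 15.00 years.
A 3.6× gap takes log₂(3.6) ≈ 1.85 halvings to close: 1.85 × 15.00 ≈ 28 years.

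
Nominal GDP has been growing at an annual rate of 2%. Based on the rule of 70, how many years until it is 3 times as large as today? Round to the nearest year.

around 55 years

One doubling takes 70/2 = 35.00 years.
3× is log₂ 3 ≈ 1.58 doublings, so ≈ 1.58 × 35.00 = 55 years.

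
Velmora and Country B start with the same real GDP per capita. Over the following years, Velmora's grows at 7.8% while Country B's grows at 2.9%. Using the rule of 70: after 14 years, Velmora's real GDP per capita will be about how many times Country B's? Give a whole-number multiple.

≈ 2 times

Velmora pulls ahead at 4.9 pp per year, so the ratio doubles every 70/4.9 ≈ 14.29 years.
In 14 years that's 0.98 doublings: 2^0.98 ≈ 2.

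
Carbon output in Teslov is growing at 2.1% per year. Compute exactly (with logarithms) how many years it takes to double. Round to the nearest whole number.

33 years

t = ln(2) / ln(1 + 0.021) = 0.6931 / 0.020783 ≈ 33.35.
≈ 33 years.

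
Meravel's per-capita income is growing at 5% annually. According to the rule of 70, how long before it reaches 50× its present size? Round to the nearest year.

roughly 79 years

Doubling time ≈ 70/5 = 14.00 years.
Reaching 50× takes log₂(50) ≈ 5.64 doublings.
5.64 × 14.00 ≈ 79 years.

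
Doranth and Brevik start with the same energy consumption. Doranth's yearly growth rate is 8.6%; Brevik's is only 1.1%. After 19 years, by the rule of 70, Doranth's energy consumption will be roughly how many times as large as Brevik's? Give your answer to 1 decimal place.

around 4.1 times

Rate gap = 8.6% − 1.1% = 7.5 points.
The ratio doubles every 70/7.5 ≈ 9.33 years.
19/9.33 ≈ 2.04 doublings → ratio ≈ 2^2.04 ≈ 4.1.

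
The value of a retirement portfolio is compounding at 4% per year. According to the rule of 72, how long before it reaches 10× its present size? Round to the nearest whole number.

roughly 60 years

Doubling time ≈ 72/4 = 18.00 years.
Reaching 10× takes log₂(10) ≈ 3.32 doublings.
3.32 × 18.00 ≈ 60 years.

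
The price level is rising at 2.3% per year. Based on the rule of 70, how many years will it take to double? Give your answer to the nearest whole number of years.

70/2.3 ≈ 30.43, so it doubles roughly every 30 years.

≈ 30 years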